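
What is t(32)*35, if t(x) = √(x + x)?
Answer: 280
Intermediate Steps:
t(x) = √2*√x (t(x) = √(2*x) = √2*√x)
t(32)*35 = (√2*√32)*35 = (√2*(4*√2))*35 = 8*35 = 280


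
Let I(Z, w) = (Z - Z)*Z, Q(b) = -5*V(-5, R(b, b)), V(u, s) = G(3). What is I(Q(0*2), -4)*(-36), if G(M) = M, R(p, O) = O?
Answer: 0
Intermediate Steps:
V(u, s) = 3
Q(b) = -15 (Q(b) = -5*3 = -15)
I(Z, w) = 0 (I(Z, w) = 0*Z = 0)
I(Q(0*2), -4)*(-36) = 0*(-36) = 0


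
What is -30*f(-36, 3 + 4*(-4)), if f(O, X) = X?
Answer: 390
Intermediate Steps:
-30*f(-36, 3 + 4*(-4)) = -30*(3 + 4*(-4)) = -30*(3 - 16) = -30*(-13) = 390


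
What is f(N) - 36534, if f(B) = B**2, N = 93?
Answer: -27885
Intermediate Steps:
f(N) - 36534 = 93**2 - 36534 = 8649 - 36534 = -27885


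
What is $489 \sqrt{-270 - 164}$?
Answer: $489 i \sqrt{434} \approx 10187.0 i$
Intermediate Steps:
$489 \sqrt{-270 - 164} = 489 \sqrt{-434} = 489 i \sqrt{434}$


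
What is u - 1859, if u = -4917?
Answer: -6776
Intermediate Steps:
u - 1859 = -4917 - 1859 = -6776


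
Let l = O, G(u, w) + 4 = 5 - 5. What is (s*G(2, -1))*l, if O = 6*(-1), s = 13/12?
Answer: 26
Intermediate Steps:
G(u, w) = -4 (G(u, w) = -4 + (5 - 5) = -4 + 0 = -4)
s = 13/12 (s = 13*(1/12) = 13/12 ≈ 1.0833)
O = -6
l = -6
(s*G(2, -1))*l = ((13/12)*(-4))*(-6) = -13/3*(-6) = 26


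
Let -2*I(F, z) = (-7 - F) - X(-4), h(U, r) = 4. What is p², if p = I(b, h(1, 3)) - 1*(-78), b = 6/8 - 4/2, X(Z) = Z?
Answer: 398161/64 ≈ 6221.3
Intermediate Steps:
b = -5/4 (b = 6*(⅛) - 4*½ = ¾ - 2 = -5/4 ≈ -1.2500)
I(F, z) = 3/2 + F/2 (I(F, z) = -((-7 - F) - 1*(-4))/2 = -((-7 - F) + 4)/2 = -(-3 - F)/2 = 3/2 + F/2)
p = 631/8 (p = (3/2 + (½)*(-5/4)) - 1*(-78) = (3/2 - 5/8) + 78 = 7/8 + 78 = 631/8 ≈ 78.875)
p² = (631/8)² = 398161/64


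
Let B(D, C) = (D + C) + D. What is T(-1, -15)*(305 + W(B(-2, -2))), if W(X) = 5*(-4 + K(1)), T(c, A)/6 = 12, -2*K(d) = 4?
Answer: 19800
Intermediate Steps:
B(D, C) = C + 2*D (B(D, C) = (C + D) + D = C + 2*D)
K(d) = -2 (K(d) = -½*4 = -2)
T(c, A) = 72 (T(c, A) = 6*12 = 72)
W(X) = -30 (W(X) = 5*(-4 - 2) = 5*(-6) = -30)
T(-1, -15)*(305 + W(B(-2, -2))) = 72*(305 - 30) = 72*275 = 19800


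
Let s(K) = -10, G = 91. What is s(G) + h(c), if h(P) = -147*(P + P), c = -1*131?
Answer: 38504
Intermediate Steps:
c = -131
h(P) = -294*P
s(G) + h(c) = -10 - 294*(-131) = -10 + 38514 = 38504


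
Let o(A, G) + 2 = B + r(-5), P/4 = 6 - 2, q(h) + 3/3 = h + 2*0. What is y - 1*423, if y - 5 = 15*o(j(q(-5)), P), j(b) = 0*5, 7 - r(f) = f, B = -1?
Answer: -283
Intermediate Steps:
r(f) = 7 - f
q(h) = -1 + h (q(h) = -1 + (h + 2*0) = -1 + (h + 0) = -1 + h)
j(b) = 0
P = 16 (P = 4*(6 - 2) = 4*4 = 16)
o(A, G) = 9 (o(A, G) = -2 + (-1 + (7 - 1*(-5))) = -2 + (-1 + (7 + 5)) = -2 + (-1 + 12) = -2 + 11 = 9)
y = 140 (y = 5 + 15*9 = 5 + 135 = 140)
y - 1*423 = 140 - 1*423 = 140 - 423 = -283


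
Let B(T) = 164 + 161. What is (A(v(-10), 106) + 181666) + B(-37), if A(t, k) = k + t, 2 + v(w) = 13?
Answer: 182108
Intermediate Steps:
v(w) = 11 (v(w) = -2 + 13 = 11)
B(T) = 325
(A(v(-10), 106) + 181666) + B(-37) = ((106 + 11) + 181666) + 325 = (117 + 181666) + 325 = 181783 + 325 = 182108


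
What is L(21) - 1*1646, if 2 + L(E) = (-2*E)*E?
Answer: -2530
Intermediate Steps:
L(E) = -2 - 2*E² (L(E) = -2 + (-2*E)*E = -2 - 2*E²)
L(21) - 1*1646 = (-2 - 2*21²) - 1*1646 = (-2 - 2*441) - 1646 = (-2 - 882) - 1646 = -884 - 1646 = -2530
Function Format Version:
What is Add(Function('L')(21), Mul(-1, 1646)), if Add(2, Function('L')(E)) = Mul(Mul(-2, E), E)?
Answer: -2530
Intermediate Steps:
Function('L')(E) = Add(-2, Mul(-2, Pow(E, 2))) (Function('L')(E) = Add(-2, Mul(Mul(-2, E), E)) = Add(-2, Mul(-2, Pow(E, 2))))
Add(Function('L')(21), Mul(-1, 1646)) = Add(Add(-2, Mul(-2, Pow(21, 2))), Mul(-1, 1646)) = Add(Add(-2, Mul(-2, 441)), -1646) = Add(Add(-2, -882), -1646) = Add(-884, -1646) = -2530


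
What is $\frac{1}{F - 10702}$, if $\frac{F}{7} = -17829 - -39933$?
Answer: $\frac{1}{144026} \approx 6.9432 \cdot 10^{-6}$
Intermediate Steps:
$F = 154728$ ($F = 7 \left(-17829 - -39933\right) = 7 \left(-17829 + 39933\right) = 7 \cdot 22104 = 154728$)
$\frac{1}{F - 10702} = \frac{1}{154728 - 10702} = \frac{1}{144026}$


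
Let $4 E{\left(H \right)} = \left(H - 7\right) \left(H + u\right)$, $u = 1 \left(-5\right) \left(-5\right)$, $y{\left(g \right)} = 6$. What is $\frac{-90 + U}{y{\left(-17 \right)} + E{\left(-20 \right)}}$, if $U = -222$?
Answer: $\frac{416}{37} \approx 11.243$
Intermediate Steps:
$u = 25$ ($u = \left(-5\right) \left(-5\right) = 25$)
$E{\left(H \right)} = \frac{\left(-7 + H\right) \left(25 + H\right)}{4}$ ($E{\left(H \right)} = \frac{\left(H - 7\right) \left(H + 25\right)}{4} = \frac{\left(-7 + H\right) \left(25 + H\right)}{4}$)
$\frac{-90 + U}{y{\left(-17 \right)} + E{\left(-20 \right)}} = \frac{-90 - 222}{6 + \left(- \frac{175}{4} + \frac{\left(-20\right)^{2}}{4} + \frac{9}{2} \left(-20\right)\right)} = - \frac{312}{6 - \frac{135}{4}} = - \frac{312}{- \frac{111}{4}} = \left(-312\right) \left(- \frac{4}{111}\right) = \frac{416}{37}$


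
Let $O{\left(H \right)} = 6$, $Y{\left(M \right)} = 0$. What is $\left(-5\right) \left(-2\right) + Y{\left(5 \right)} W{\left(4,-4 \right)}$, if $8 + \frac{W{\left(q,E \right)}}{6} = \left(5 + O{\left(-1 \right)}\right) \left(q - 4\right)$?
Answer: $10$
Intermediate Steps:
$W{\left(q,E \right)} = -312 + 66 q$ ($W{\left(q,E \right)} = -48 + 6 \left(5 + 6\right) \left(q - 4\right) = -48 + 6 \cdot 11 \left(-4 + q\right) = -48 + 6 \left(-44 + 11 q\right) = -48 + \left(-264 + 66 q\right) = -312 + 66 q$)
$\left(-5\right) \left(-2\right) + Y{\left(5 \right)} W{\left(4,-4 \right)} = \left(-5\right) \left(-2\right) + 0 \left(-312 + 66 \cdot 4\right) = 10 + 0 \left(-312 + 264\right) = 10 + 0 \left(-48\right) = 10 + 0 = 10$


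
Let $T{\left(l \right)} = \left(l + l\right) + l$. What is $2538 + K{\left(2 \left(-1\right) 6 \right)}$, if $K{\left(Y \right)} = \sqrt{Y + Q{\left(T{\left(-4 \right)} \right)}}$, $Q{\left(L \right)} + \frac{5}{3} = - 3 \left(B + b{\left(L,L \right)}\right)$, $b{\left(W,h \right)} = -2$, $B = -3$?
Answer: $2538 + \frac{2 \sqrt{3}}{3} \approx 2539.2$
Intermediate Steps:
$T{\left(l \right)} = 3 l$ ($T{\left(l \right)} = 2 l + l = 3 l$)
$Q{\left(L \right)} = \frac{40}{3}$ ($Q{\left(L \right)} = - \frac{5}{3} - 3 \left(-3 - 2\right) = - \frac{5}{3} - -15 = - \frac{5}{3} + 15 = \frac{40}{3}$)
$K{\left(Y \right)} = \sqrt{\frac{40}{3} + Y}$ ($K{\left(Y \right)} = \sqrt{Y + \frac{40}{3}} = \sqrt{\frac{40}{3} + Y}$)
$2538 + K{\left(2 \left(-1\right) 6 \right)} = 2538 + \frac{\sqrt{120 + 9 \cdot 2 \left(-1\right) 6}}{3} = 2538 + \frac{\sqrt{120 + 9 \left(\left(-2\right) 6\right)}}{3} = 2538 + \frac{\sqrt{120 + 9 \left(-12\right)}}{3} = 2538 + \frac{\sqrt{120 - 108}}{3} = 2538 + \frac{\sqrt{12}}{3} = 2538 + \frac{2 \sqrt{3}}{3}$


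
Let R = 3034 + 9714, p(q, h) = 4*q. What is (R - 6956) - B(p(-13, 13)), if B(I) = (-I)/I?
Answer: 5793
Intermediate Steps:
B(I) = -1
R = 12748
(R - 6956) - B(p(-13, 13)) = (12748 - 6956) - 1*(-1) = 5792 + 1 = 5793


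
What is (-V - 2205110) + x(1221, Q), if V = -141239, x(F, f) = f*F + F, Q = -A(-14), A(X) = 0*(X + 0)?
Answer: -2062650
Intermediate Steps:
A(X) = 0 (A(X) = 0*X = 0)
Q = 0 (Q = -1*0 = 0)
x(F, f) = F + F*f (x(F, f) = F*f + F = F + F*f)
(-V - 2205110) + x(1221, Q) = (-1*(-141239) - 2205110) + 1221*(1 + 0) = (141239 - 2205110) + 1221*1 = -2063871 + 1221 = -2062650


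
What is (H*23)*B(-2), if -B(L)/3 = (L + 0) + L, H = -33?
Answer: -9108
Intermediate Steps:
B(L) = -6*L (B(L) = -3*((L + 0) + L) = -3*(L + L) = -6*L)
(H*23)*B(-2) = (-33*23)*(-6*(-2)) = -759*12 = -9108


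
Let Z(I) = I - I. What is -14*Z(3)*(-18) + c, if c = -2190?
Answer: -2190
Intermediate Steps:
Z(I) = 0
-14*Z(3)*(-18) + c = -14*0*(-18) - 2190 = 0*(-18) - 2190 = 0 - 2190 = -2190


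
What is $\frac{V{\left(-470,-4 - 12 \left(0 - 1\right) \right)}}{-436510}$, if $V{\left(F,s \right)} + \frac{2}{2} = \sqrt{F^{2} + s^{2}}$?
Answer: $\frac{1}{436510} - \frac{\sqrt{55241}}{218255} \approx -0.0010746$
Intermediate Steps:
$V{\left(F,s \right)} = -1 + \sqrt{F^{2} + s^{2}}$
$\frac{V{\left(-470,-4 - 12 \left(0 - 1\right) \right)}}{-436510} = \frac{-1 + \sqrt{\left(-470\right)^{2} + \left(-4 - 12 \left(0 - 1\right)\right)^{2}}}{-436510} = \left(-1 + \sqrt{220900 + \left(-4 - -12\right)^{2}}\right) \left(- \frac{1}{436510}\right) = \left(-1 + \sqrt{220900 + \left(-4 + 12\right)^{2}}\right) \left(- \frac{1}{436510}\right) = \left(-1 + \sqrt{220900 + 8^{2}}\right) \left(- \frac{1}{436510}\right) = \left(-1 + \sqrt{220900 + 64}\right) \left(- \frac{1}{436510}\right) = \left(-1 + \sqrt{220964}\right) \left(- \frac{1}{436510}\right) = \left(-1 + 2 \sqrt{55241}\right) \left(- \frac{1}{436510}\right) = \frac{1}{436510} - \frac{\sqrt{55241}}{218255}$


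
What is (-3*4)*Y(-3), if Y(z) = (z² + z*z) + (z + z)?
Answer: -144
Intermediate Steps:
Y(z) = 2*z + 2*z² (Y(z) = (z² + z²) + 2*z = 2*z² + 2*z = 2*z + 2*z²)
(-3*4)*Y(-3) = (-3*4)*(2*(-3)*(1 - 3)) = -24*(-3)*(-2) = -12*12 = -144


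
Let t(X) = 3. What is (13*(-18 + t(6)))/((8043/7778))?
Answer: -505570/2681 ≈ -188.58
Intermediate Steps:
(13*(-18 + t(6)))/((8043/7778)) = (13*(-18 + 3))/((8043/7778)) = (13*(-15))/((8043*(1/7778))) = -195/8043/7778 = -195*7778/8043 = -505570/2681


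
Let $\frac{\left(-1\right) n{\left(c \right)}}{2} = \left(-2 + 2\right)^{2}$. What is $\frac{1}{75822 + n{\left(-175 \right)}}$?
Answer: $\frac{1}{75822} \approx 1.3189 \cdot 10^{-5}$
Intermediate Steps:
$n{\left(c \right)} = 0$ ($n{\left(c \right)} = - 2 \left(-2 + 2\right)^{2} = - 2 \cdot 0^{2} = \left(-2\right) 0 = 0$)
$\frac{1}{75822 + n{\left(-175 \right)}} = \frac{1}{75822 + 0} = \frac{1}{75822}$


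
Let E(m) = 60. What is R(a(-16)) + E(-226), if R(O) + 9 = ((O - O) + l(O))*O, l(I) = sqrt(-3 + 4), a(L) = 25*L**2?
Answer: 6451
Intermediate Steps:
l(I) = 1 (l(I) = sqrt(1) = 1)
R(O) = -9 + O (R(O) = -9 + ((O - O) + 1)*O = -9 + (0 + 1)*O = -9 + 1*O = -9 + O)
R(a(-16)) + E(-226) = (-9 + 25*(-16)**2) + 60 = (-9 + 25*256) + 60 = (-9 + 6400) + 60 = 6391 + 60 = 6451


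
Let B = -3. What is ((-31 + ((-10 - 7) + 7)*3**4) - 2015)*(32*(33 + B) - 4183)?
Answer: 9204888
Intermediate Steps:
B = -3 (B = -1*3 = -3)
((-31 + ((-10 - 7) + 7)*3**4) - 2015)*(32*(33 + B) - 4183) = ((-31 + ((-10 - 7) + 7)*3**4) - 2015)*(32*(33 - 3) - 4183) = ((-31 + (-17 + 7)*81) - 2015)*(32*30 - 4183) = ((-31 - 10*81) - 2015)*(960 - 4183) = ((-31 - 810) - 2015)*(-3223) = (-841 - 2015)*(-3223) = -2856*(-3223) = 9204888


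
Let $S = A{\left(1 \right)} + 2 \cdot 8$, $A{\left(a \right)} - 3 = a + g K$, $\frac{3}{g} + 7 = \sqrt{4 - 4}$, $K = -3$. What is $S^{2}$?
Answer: $\frac{22201}{49} \approx 453.08$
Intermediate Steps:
$g = - \frac{3}{7}$ ($g = \frac{3}{-7 + \sqrt{4 - 4}} = \frac{3}{-7 + \sqrt{0}} = \frac{3}{-7 + 0} = \frac{3}{-7} = 3 \left(- \frac{1}{7}\right) = - \frac{3}{7} \approx -0.42857$)
$A{\left(a \right)} = \frac{30}{7} + a$ ($A{\left(a \right)} = 3 + \left(a - - \frac{9}{7}\right) = 3 + \left(a + \frac{9}{7}\right) = 3 + \left(\frac{9}{7} + a\right) = \frac{30}{7} + a$)
$S = \frac{149}{7}$ ($S = \left(\frac{30}{7} + 1\right) + 2 \cdot 8 = \frac{37}{7} + 16 = \frac{149}{7} \approx 21.286$)
$S^{2} = \left(\frac{149}{7}\right)^{2} = \frac{22201}{49}$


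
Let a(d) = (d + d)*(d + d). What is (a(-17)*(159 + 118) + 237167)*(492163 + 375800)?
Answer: 483784348977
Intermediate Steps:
a(d) = 4*d² (a(d) = (2*d)*(2*d) = 4*d²)
(a(-17)*(159 + 118) + 237167)*(492163 + 375800) = ((4*(-17)²)*(159 + 118) + 237167)*(492163 + 375800) = ((4*289)*277 + 237167)*867963 = (1156*277 + 237167)*867963 = (320212 + 237167)*867963 = 557379*867963 = 483784348977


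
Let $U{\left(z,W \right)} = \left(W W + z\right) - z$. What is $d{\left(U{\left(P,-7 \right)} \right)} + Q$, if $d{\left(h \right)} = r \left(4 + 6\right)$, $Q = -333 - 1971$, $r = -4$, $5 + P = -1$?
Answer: $-2344$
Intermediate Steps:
$P = -6$ ($P = -5 - 1 = -6$)
$Q = -2304$ ($Q = -333 - 1971 = -2304$)
$U{\left(z,W \right)} = W^{2}$ ($U{\left(z,W \right)} = \left(W^{2} + z\right) - z = \left(z + W^{2}\right) - z = W^{2}$)
$d{\left(h \right)} = -40$ ($d{\left(h \right)} = - 4 \left(4 + 6\right) = \left(-4\right) 10 = -40$)
$d{\left(U{\left(P,-7 \right)} \right)} + Q = -40 - 2304 = -2344$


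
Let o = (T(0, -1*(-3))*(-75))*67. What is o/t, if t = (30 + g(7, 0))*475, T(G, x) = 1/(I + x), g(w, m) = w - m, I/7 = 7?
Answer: -201/36556 ≈ -0.0054984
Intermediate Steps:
I = 49 (I = 7*7 = 49)
T(G, x) = 1/(49 + x)
o = -5025/52 (o = (-75/(49 - 1*(-3)))*67 = (-75/(49 + 3))*67 = (-75/52)*67 = ((1/52)*(-75))*67 = -75/52*67 = -5025/52 ≈ -96.635)
t = 17575 (t = (30 + (7 - 1*0))*475 = (30 + (7 + 0))*475 = (30 + 7)*475 = 37*475 = 17575)
o/t = -5025/52/17575 = -5025/52*1/17575 = -201/36556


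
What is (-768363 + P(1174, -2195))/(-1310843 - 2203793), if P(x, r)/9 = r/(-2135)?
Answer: 164043525/750374786 ≈ 0.21862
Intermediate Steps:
P(x, r) = -9*r/2135 (P(x, r) = 9*(r/(-2135)) = 9*(r*(-1/2135)) = 9*(-r/2135) = -9*r/2135)
(-768363 + P(1174, -2195))/(-1310843 - 2203793) = (-768363 - 9/2135*(-2195))/(-1310843 - 2203793) = (-768363 + 3951/427)/(-3514636) = -328087050/427*(-1/3514636) = 164043525/750374786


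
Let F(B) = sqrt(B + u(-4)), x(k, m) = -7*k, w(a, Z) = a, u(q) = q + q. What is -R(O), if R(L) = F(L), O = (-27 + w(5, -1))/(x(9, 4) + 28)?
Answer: -I*sqrt(9030)/35 ≈ -2.715*I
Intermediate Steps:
u(q) = 2*q
O = 22/35 (O = (-27 + 5)/(-7*9 + 28) = -22/(-63 + 28) = -22/(-35) = -22*(-1/35) = 22/35 ≈ 0.62857)
F(B) = sqrt(-8 + B) (F(B) = sqrt(B + 2*(-4)) = sqrt(B - 8) = sqrt(-8 + B))
R(L) = sqrt(-8 + L)
-R(O) = -sqrt(-8 + 22/35) = -sqrt(-258/35) = -I*sqrt(9030)/35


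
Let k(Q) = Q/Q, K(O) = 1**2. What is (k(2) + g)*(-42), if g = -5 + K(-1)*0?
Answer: 168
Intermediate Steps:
K(O) = 1
k(Q) = 1
g = -5 (g = -5 + 1*0 = -5 + 0 = -5)
(k(2) + g)*(-42) = (1 - 5)*(-42) = -4*(-42) = 168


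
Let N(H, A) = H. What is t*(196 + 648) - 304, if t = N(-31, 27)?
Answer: -26468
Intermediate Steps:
t = -31
t*(196 + 648) - 304 = -31*(196 + 648) - 304 = -31*844 - 304 = -26164 - 304 = -26468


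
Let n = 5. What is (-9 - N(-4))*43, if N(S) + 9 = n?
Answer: -215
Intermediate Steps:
N(S) = -4 (N(S) = -9 + 5 = -4)
(-9 - N(-4))*43 = (-9 - 1*(-4))*43 = (-9 + 4)*43 = -5*43 = -215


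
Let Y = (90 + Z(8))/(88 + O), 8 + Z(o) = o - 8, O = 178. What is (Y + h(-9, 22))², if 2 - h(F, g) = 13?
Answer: 2022084/17689 ≈ 114.31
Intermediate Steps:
h(F, g) = -11 (h(F, g) = 2 - 1*13 = 2 - 13 = -11)
Z(o) = -16 + o (Z(o) = -8 + (o - 8) = -8 + (-8 + o) = -16 + o)
Y = 41/133 (Y = (90 + (-16 + 8))/(88 + 178) = (90 - 8)/266 = 82*(1/266) = 41/133 ≈ 0.30827)
(Y + h(-9, 22))² = (41/133 - 11)² = (-1422/133)² = 2022084/17689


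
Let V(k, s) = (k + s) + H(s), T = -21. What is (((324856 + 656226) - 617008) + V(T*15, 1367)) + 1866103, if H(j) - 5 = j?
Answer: 2232601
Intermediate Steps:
H(j) = 5 + j
V(k, s) = 5 + k + 2*s (V(k, s) = (k + s) + (5 + s) = 5 + k + 2*s)
(((324856 + 656226) - 617008) + V(T*15, 1367)) + 1866103 = (((324856 + 656226) - 617008) + (5 - 21*15 + 2*1367)) + 1866103 = ((981082 - 617008) + (5 - 315 + 2734)) + 1866103 = (364074 + 2424) + 1866103 = 366498 + 1866103 = 2232601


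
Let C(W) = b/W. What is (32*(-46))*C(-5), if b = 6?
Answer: 8832/5 ≈ 1766.4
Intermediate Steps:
C(W) = 6/W
(32*(-46))*C(-5) = (32*(-46))*(6/(-5)) = -8832*(-1)/5 = -1472*(-6/5) = 8832/5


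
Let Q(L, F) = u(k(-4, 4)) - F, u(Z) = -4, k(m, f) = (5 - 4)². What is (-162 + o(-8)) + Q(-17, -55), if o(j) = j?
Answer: -119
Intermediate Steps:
k(m, f) = 1 (k(m, f) = 1² = 1)
Q(L, F) = -4 - F
(-162 + o(-8)) + Q(-17, -55) = (-162 - 8) + (-4 - 1*(-55)) = -170 + (-4 + 55) = -170 + 51 = -119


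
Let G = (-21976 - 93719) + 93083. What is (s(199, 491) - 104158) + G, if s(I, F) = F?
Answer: -126279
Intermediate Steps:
G = -22612 (G = -115695 + 93083 = -22612)
(s(199, 491) - 104158) + G = (491 - 104158) - 22612 = -103667 - 22612 = -126279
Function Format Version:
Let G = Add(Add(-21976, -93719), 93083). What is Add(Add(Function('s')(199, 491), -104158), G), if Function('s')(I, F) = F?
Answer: -126279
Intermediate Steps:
G = -22612 (G = Add(-115695, 93083) = -22612)
Add(Add(Function('s')(199, 491), -104158), G) = Add(Add(491, -104158), -22612) = Add(-103667, -22612) = -126279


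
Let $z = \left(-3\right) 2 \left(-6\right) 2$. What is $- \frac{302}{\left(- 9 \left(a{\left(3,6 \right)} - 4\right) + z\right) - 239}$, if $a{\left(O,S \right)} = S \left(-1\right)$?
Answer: $\frac{302}{77} \approx 3.9221$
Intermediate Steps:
$a{\left(O,S \right)} = - S$
$z = 72$ ($z = \left(-6\right) \left(-6\right) 2 = 36 \cdot 2 = 72$)
$- \frac{302}{\left(- 9 \left(a{\left(3,6 \right)} - 4\right) + z\right) - 239} = - \frac{302}{\left(- 9 \left(\left(-1\right) 6 - 4\right) + 72\right) - 239} = - \frac{302}{\left(- 9 \left(-6 - 4\right) + 72\right) - 239} = - \frac{302}{\left(\left(-9\right) \left(-10\right) + 72\right) - 239} = - \frac{302}{\left(90 + 72\right) - 239} = - \frac{302}{162 - 239} = - \frac{302}{-77} = \left(-302\right) \left(- \frac{1}{77}\right) = \frac{302}{77}$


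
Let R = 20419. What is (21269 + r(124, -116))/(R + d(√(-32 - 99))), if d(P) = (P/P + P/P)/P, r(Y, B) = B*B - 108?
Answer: 30865544171/18206186165 + 23078*I*√131/18206186165 ≈ 1.6953 + 1.4508e-5*I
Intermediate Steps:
r(Y, B) = -108 + B² (r(Y, B) = B² - 108 = -108 + B²)
d(P) = 2/P (d(P) = (1 + 1)/P = 2/P)
(21269 + r(124, -116))/(R + d(√(-32 - 99))) = (21269 + (-108 + (-116)²))/(20419 + 2/(√(-32 - 99))) = (21269 + (-108 + 13456))/(20419 + 2/(√(-131))) = (21269 + 13348)/(20419 + 2/((I*√131))) = 34617/(20419 + 2*(-I*√131/131)) = 34617/(20419 - 2*I*√131/131)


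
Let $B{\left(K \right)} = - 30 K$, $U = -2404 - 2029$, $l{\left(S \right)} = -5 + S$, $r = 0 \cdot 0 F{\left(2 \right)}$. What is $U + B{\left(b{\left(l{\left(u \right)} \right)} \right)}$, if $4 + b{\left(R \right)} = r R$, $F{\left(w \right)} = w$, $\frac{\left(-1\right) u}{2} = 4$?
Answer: $-4313$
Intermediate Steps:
$u = -8$ ($u = \left(-2\right) 4 = -8$)
$r = 0$ ($r = 0 \cdot 0 \cdot 2 = 0 \cdot 2 = 0$)
$b{\left(R \right)} = -4$ ($b{\left(R \right)} = -4 + 0 R = -4 + 0 = -4$)
$U = -4433$
$U + B{\left(b{\left(l{\left(u \right)} \right)} \right)} = -4433 - -120 = -4433 + 120 = -4313$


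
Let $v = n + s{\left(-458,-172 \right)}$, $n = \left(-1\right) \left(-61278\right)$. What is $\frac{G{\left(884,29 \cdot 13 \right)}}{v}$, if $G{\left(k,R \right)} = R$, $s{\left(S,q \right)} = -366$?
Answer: $\frac{377}{60912} \approx 0.0061893$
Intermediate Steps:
$n = 61278$
$v = 60912$ ($v = 61278 - 366 = 60912$)
$\frac{G{\left(884,29 \cdot 13 \right)}}{v} = \frac{29 \cdot 13}{60912} = 377 \cdot \frac{1}{60912} = \frac{377}{60912}$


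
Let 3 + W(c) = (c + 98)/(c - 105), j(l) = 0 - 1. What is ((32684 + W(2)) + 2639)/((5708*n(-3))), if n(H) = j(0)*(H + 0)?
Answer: 303155/146981 ≈ 2.0625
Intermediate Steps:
j(l) = -1
W(c) = -3 + (98 + c)/(-105 + c) (W(c) = -3 + (c + 98)/(c - 105) = -3 + (98 + c)/(-105 + c))
n(H) = -H (n(H) = -(H + 0) = -H)
((32684 + W(2)) + 2639)/((5708*n(-3))) = ((32684 + (413 - 2*2)/(-105 + 2)) + 2639)/((5708*(-1*(-3)))) = ((32684 + (413 - 4)/(-103)) + 2639)/((5708*3)) = ((32684 - 1/103*409) + 2639)/17124 = ((32684 - 409/103) + 2639)*(1/17124) = (3366043/103 + 2639)*(1/17124) = (3637860/103)*(1/17124) = 303155/146981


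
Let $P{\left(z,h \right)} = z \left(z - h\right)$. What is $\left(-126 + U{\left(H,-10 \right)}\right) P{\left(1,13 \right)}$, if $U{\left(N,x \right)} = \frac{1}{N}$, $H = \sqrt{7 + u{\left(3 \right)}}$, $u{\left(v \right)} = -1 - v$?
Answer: $1512 - 4 \sqrt{3} \approx 1505.1$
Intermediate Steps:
$H = \sqrt{3}$ ($H = \sqrt{7 - 4} = \sqrt{3} \approx 1.732$)
$\left(-126 + U{\left(H,-10 \right)}\right) P{\left(1,13 \right)} = \left(-126 + \frac{1}{\sqrt{3}}\right) 1 \left(1 - 13\right) = \left(-126 + \frac{\sqrt{3}}{3}\right) 1 \left(1 - 13\right) = \left(-126 + \frac{\sqrt{3}}{3}\right) 1 \left(-12\right) = \left(-126 + \frac{\sqrt{3}}{3}\right) \left(-12\right) = 1512 - 4 \sqrt{3}$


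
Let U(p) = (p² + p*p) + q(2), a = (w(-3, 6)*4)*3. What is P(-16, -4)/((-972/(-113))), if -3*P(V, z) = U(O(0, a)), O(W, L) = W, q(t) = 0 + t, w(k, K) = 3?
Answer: -113/1458 ≈ -0.077503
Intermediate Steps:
q(t) = t
a = 36 (a = (3*4)*3 = 12*3 = 36)
U(p) = 2 + 2*p² (U(p) = (p² + p*p) + 2 = (p² + p²) + 2 = 2*p² + 2 = 2 + 2*p²)
P(V, z) = -⅔ (P(V, z) = -(2 + 2*0²)/3 = -(2 + 2*0)/3 = -(2 + 0)/3 = -⅓*2 = -⅔)
P(-16, -4)/((-972/(-113))) = -2/(3*((-972/(-113)))) = -2/(3*((-972*(-1/113)))) = -2/(3*972/113) = -⅔*113/972 = -113/1458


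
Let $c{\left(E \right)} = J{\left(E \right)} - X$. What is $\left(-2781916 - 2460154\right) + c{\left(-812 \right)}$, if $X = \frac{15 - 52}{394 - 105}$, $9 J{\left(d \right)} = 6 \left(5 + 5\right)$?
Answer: $- \frac{4544868799}{867} \approx -5.2421 \cdot 10^{6}$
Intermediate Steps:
$J{\left(d \right)} = \frac{20}{3}$ ($J{\left(d \right)} = \frac{6 \left(5 + 5\right)}{9} = \frac{6 \cdot 10}{9} = \frac{1}{9} \cdot 60 = \frac{20}{3}$)
$X = - \frac{37}{289} \approx -0.12803$
$c{\left(E \right)} = \frac{5891}{867}$ ($c{\left(E \right)} = \frac{20}{3} - - \frac{37}{289} = \frac{20}{3} + \frac{37}{289} = \frac{5891}{867}$)
$\left(-2781916 - 2460154\right) + c{\left(-812 \right)} = \left(-2781916 - 2460154\right) + \frac{5891}{867} = -5242070 + \frac{5891}{867} = - \frac{4544868799}{867}$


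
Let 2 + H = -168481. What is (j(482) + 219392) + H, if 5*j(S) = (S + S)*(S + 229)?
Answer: 939949/5 ≈ 1.8799e+5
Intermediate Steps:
H = -168483 (H = -2 - 168481 = -168483)
j(S) = 2*S*(229 + S)/5 (j(S) = ((S + S)*(S + 229))/5 = ((2*S)*(229 + S))/5 = (2*S*(229 + S))/5 = 2*S*(229 + S)/5)
(j(482) + 219392) + H = ((⅖)*482*(229 + 482) + 219392) - 168483 = ((⅖)*482*711 + 219392) - 168483 = (685404/5 + 219392) - 168483 = 1782364/5 - 168483 = 939949/5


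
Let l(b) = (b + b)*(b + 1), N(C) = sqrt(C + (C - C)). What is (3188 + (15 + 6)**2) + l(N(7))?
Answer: 3643 + 2*sqrt(7) ≈ 3648.3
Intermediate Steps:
N(C) = sqrt(C) (N(C) = sqrt(C + 0) = sqrt(C))
l(b) = 2*b*(1 + b) (l(b) = (2*b)*(1 + b) = 2*b*(1 + b))
(3188 + (15 + 6)**2) + l(N(7)) = (3188 + (15 + 6)**2) + 2*sqrt(7)*(1 + sqrt(7)) = (3188 + 21**2) + 2*sqrt(7)*(1 + sqrt(7)) = (3188 + 441) + 2*sqrt(7)*(1 + sqrt(7)) = 3629 + 2*sqrt(7)*(1 + sqrt(7))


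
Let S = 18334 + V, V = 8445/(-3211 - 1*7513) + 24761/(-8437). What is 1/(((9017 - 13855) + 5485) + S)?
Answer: 8225308/156093954109 ≈ 5.2695e-5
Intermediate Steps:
V = -30617039/8225308 (V = 8445/(-3211 - 7513) + 24761*(-1/8437) = 8445/(-10724) - 2251/767 = 8445*(-1/10724) - 2251/767 = -8445/10724 - 2251/767 = -30617039/8225308 ≈ -3.7223)
S = 150772179833/8225308 (S = 18334 - 30617039/8225308 = 150772179833/8225308 ≈ 18330.)
1/(((9017 - 13855) + 5485) + S) = 1/(((9017 - 13855) + 5485) + 150772179833/8225308) = 1/((-4838 + 5485) + 150772179833/8225308) = 1/(647 + 150772179833/8225308) = 1/(156093954109/8225308) = 8225308/156093954109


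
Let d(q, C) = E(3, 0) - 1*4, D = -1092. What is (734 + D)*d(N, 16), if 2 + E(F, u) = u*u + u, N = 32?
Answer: 2148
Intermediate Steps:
E(F, u) = -2 + u + u² (E(F, u) = -2 + (u*u + u) = -2 + (u² + u) = -2 + (u + u²) = -2 + u + u²)
d(q, C) = -6 (d(q, C) = (-2 + 0 + 0²) - 1*4 = (-2 + 0 + 0) - 4 = -2 - 4 = -6)
(734 + D)*d(N, 16) = (734 - 1092)*(-6) = -358*(-6) = 2148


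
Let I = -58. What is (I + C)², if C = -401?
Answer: 210681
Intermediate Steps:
(I + C)² = (-58 - 401)² = (-459)² = 210681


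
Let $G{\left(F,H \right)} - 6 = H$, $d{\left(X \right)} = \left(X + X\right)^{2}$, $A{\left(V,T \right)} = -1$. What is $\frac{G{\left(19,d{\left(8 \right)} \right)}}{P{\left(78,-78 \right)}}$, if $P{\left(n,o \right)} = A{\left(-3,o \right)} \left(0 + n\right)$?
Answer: $- \frac{131}{39} \approx -3.359$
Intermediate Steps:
$d{\left(X \right)} = 4 X^{2}$ ($d{\left(X \right)} = \left(2 X\right)^{2} = 4 X^{2}$)
$P{\left(n,o \right)} = - n$ ($P{\left(n,o \right)} = - (0 + n) = - n$)
$G{\left(F,H \right)} = 6 + H$
$\frac{G{\left(19,d{\left(8 \right)} \right)}}{P{\left(78,-78 \right)}} = \frac{6 + 4 \cdot 8^{2}}{\left(-1\right) 78} = \frac{6 + 4 \cdot 64}{-78} = \left(6 + 256\right) \left(- \frac{1}{78}\right) = 262 \left(- \frac{1}{78}\right) = - \frac{131}{39}$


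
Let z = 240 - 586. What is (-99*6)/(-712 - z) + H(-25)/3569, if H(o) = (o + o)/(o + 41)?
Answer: 2825123/1741672 ≈ 1.6221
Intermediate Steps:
z = -346
H(o) = 2*o/(41 + o) (H(o) = (2*o)/(41 + o) = 2*o/(41 + o))
(-99*6)/(-712 - z) + H(-25)/3569 = (-99*6)/(-712 - 1*(-346)) + (2*(-25)/(41 - 25))/3569 = -594/(-712 + 346) + (2*(-25)/16)*(1/3569) = -594/(-366) + (2*(-25)*(1/16))*(1/3569) = -594*(-1/366) - 25/8*1/3569 = 99/61 - 25/28552 = 2825123/1741672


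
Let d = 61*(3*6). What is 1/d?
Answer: 1/1098 ≈ 0.00091075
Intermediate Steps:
d = 1098 (d = 61*18 = 1098)
1/d = 1/1098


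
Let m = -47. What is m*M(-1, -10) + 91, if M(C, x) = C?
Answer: 138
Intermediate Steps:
m*M(-1, -10) + 91 = -47*(-1) + 91 = 47 + 91 = 138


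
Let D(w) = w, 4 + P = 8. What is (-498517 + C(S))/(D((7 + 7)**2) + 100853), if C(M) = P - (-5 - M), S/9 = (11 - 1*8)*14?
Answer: -498130/101049 ≈ -4.9296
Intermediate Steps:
P = 4 (P = -4 + 8 = 4)
S = 378 (S = 9*((11 - 1*8)*14) = 9*((11 - 8)*14) = 9*(3*14) = 9*42 = 378)
C(M) = 9 + M (C(M) = 4 - (-5 - M) = 4 + (5 + M) = 9 + M)
(-498517 + C(S))/(D((7 + 7)**2) + 100853) = (-498517 + (9 + 378))/((7 + 7)**2 + 100853) = (-498517 + 387)/(14**2 + 100853) = -498130/(196 + 100853) = -498130/101049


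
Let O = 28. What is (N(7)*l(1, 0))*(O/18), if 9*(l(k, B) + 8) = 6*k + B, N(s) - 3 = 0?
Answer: -308/9 ≈ -34.222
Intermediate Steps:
N(s) = 3 (N(s) = 3 + 0 = 3)
l(k, B) = -8 + B/9 + 2*k/3 (l(k, B) = -8 + (6*k + B)/9 = -8 + (B + 6*k)/9 = -8 + (B/9 + 2*k/3) = -8 + B/9 + 2*k/3)
(N(7)*l(1, 0))*(O/18) = (3*(-8 + (⅑)*0 + (⅔)*1))*(28/18) = (3*(-8 + 0 + ⅔))*(28*(1/18)) = (3*(-22/3))*(14/9) = -22*14/9 = -308/9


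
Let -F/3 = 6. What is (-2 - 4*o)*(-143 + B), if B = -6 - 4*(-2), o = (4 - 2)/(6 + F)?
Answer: 188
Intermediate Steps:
F = -18 (F = -3*6 = -18)
o = -⅙ (o = (4 - 2)/(6 - 18) = 2/(-12) = 2*(-1/12) = -⅙ ≈ -0.16667)
B = 2 (B = -6 + 8 = 2)
(-2 - 4*o)*(-143 + B) = (-2 - 4*(-⅙))*(-143 + 2) = (-2 + ⅔)*(-141) = -4/3*(-141) = 188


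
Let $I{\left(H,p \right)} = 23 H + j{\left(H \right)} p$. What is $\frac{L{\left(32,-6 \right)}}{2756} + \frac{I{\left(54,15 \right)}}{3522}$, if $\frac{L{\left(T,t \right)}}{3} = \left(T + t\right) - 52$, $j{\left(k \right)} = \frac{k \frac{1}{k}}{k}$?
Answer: $\frac{1090039}{3359988} \approx 0.32442$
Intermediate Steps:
$j{\left(k \right)} = \frac{1}{k}$ ($j{\left(k \right)} = 1 \frac{1}{k} = \frac{1}{k}$)
$L{\left(T,t \right)} = -156 + 3 T + 3 t$ ($L{\left(T,t \right)} = 3 \left(\left(T + t\right) - 52\right) = 3 \left(-52 + T + t\right) = -156 + 3 T + 3 t$)
$I{\left(H,p \right)} = 23 H + \frac{p}{H}$
$\frac{L{\left(32,-6 \right)}}{2756} + \frac{I{\left(54,15 \right)}}{3522} = \frac{-156 + 3 \cdot 32 + 3 \left(-6\right)}{2756} + \frac{23 \cdot 54 + \frac{15}{54}}{3522} = \left(-156 + 96 - 18\right) \frac{1}{2756} + \left(1242 + 15 \cdot \frac{1}{54}\right) \frac{1}{3522} = \left(-78\right) \frac{1}{2756} + \left(1242 + \frac{5}{18}\right) \frac{1}{3522} = - \frac{3}{106} + \frac{22361}{18} \cdot \frac{1}{3522} = - \frac{3}{106} + \frac{22361}{63396} = \frac{1090039}{3359988}$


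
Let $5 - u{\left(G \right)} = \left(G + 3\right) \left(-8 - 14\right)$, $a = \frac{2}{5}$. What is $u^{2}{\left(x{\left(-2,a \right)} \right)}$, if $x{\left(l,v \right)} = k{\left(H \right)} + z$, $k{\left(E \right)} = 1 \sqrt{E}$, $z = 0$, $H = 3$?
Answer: $6493 + 3124 \sqrt{3} \approx 11904.0$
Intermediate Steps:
$a = \frac{2}{5}$ ($a = 2 \cdot \frac{1}{5} = \frac{2}{5} \approx 0.4$)
$k{\left(E \right)} = \sqrt{E}$
$x{\left(l,v \right)} = \sqrt{3}$ ($x{\left(l,v \right)} = \sqrt{3} + 0 = \sqrt{3}$)
$u{\left(G \right)} = 71 + 22 G$ ($u{\left(G \right)} = 5 - \left(G + 3\right) \left(-8 - 14\right) = 5 - \left(3 + G\right) \left(-22\right) = 5 - \left(-66 - 22 G\right) = 5 + \left(66 + 22 G\right) = 71 + 22 G$)
$u^{2}{\left(x{\left(-2,a \right)} \right)} = \left(71 + 22 \sqrt{3}\right)^{2}$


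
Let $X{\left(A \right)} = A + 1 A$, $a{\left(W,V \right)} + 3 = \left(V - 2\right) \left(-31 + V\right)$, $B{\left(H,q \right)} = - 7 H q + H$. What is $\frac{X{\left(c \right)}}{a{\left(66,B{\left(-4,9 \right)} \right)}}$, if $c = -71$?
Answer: $- \frac{142}{53379} \approx -0.0026602$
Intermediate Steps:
$B{\left(H,q \right)} = H - 7 H q$ ($B{\left(H,q \right)} = - 7 H q + H = H - 7 H q$)
$a{\left(W,V \right)} = -3 + \left(-31 + V\right) \left(-2 + V\right)$ ($a{\left(W,V \right)} = -3 + \left(V - 2\right) \left(-31 + V\right) = -3 + \left(-2 + V\right) \left(-31 + V\right) = -3 + \left(-31 + V\right) \left(-2 + V\right)$)
$X{\left(A \right)} = 2 A$ ($X{\left(A \right)} = A + A = 2 A$)
$\frac{X{\left(c \right)}}{a{\left(66,B{\left(-4,9 \right)} \right)}} = \frac{2 \left(-71\right)}{59 + \left(- 4 \left(1 - 63\right)\right)^{2} - 33 \left(- 4 \left(1 - 63\right)\right)} = - \frac{142}{59 + \left(- 4 \left(1 - 63\right)\right)^{2} - 33 \left(- 4 \left(1 - 63\right)\right)} = - \frac{142}{59 + \left(\left(-4\right) \left(-62\right)\right)^{2} - 33 \left(\left(-4\right) \left(-62\right)\right)} = - \frac{142}{59 + 248^{2} - 8184} = - \frac{142}{59 + 61504 - 8184} = - \frac{142}{53379}$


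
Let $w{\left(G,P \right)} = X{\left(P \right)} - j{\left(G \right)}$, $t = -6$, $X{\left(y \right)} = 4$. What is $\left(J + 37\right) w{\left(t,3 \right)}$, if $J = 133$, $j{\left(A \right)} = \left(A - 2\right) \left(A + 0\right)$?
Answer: $-7480$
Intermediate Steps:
$j{\left(A \right)} = A \left(-2 + A\right)$ ($j{\left(A \right)} = \left(-2 + A\right) A = A \left(-2 + A\right)$)
$w{\left(G,P \right)} = 4 - G \left(-2 + G\right)$
$\left(J + 37\right) w{\left(t,3 \right)} = \left(133 + 37\right) \left(4 - - 6 \left(-2 - 6\right)\right) = 170 \left(4 - \left(-6\right) \left(-8\right)\right) = 170 \left(4 - 48\right) = 170 \left(-44\right) = -7480$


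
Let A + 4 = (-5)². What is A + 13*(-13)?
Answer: -148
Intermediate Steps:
A = 21 (A = -4 + (-5)² = -4 + 25 = 21)
A + 13*(-13) = 21 + 13*(-13) = 21 - 169 = -148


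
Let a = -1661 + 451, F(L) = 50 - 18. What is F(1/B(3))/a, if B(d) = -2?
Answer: -16/605 ≈ -0.026446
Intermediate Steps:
F(L) = 32
a = -1210
F(1/B(3))/a = 32/(-1210) = 32*(-1/1210) = -16/605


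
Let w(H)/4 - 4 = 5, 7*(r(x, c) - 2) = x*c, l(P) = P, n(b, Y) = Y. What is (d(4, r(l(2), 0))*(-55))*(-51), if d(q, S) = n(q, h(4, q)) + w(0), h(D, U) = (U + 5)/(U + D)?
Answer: 833085/8 ≈ 1.0414e+5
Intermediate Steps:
h(D, U) = (5 + U)/(D + U)
r(x, c) = 2 + c*x/7 (r(x, c) = 2 + (x*c)/7 = 2 + (c*x)/7 = 2 + c*x/7)
w(H) = 36 (w(H) = 16 + 4*5 = 16 + 20 = 36)
d(q, S) = 36 + (5 + q)/(4 + q) (d(q, S) = (5 + q)/(4 + q) + 36 = 36 + (5 + q)/(4 + q))
(d(4, r(l(2), 0))*(-55))*(-51) = (((149 + 37*4)/(4 + 4))*(-55))*(-51) = (((149 + 148)/8)*(-55))*(-51) = (((⅛)*297)*(-55))*(-51) = ((297/8)*(-55))*(-51) = -16335/8*(-51) = 833085/8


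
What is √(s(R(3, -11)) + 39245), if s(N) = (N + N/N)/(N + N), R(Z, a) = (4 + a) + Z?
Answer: √627926/4 ≈ 198.10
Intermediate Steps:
R(Z, a) = 4 + Z + a
s(N) = (1 + N)/(2*N) (s(N) = (N + 1)/((2*N)) = (1 + N)*(1/(2*N)) = (1 + N)/(2*N))
√(s(R(3, -11)) + 39245) = √((1 + (4 + 3 - 11))/(2*(4 + 3 - 11)) + 39245) = √((½)*(1 - 4)/(-4) + 39245) = √((½)*(-¼)*(-3) + 39245) = √(3/8 + 39245) = √(313963/8) = √627926/4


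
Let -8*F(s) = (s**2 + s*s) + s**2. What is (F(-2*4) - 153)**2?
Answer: 31329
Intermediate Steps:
F(s) = -3*s**2/8 (F(s) = -((s**2 + s*s) + s**2)/8 = -((s**2 + s**2) + s**2)/8 = -(2*s**2 + s**2)/8 = -3*s**2/8)
(F(-2*4) - 153)**2 = (-3*(-2*4)**2/8 - 153)**2 = (-3/8*(-8)**2 - 153)**2 = (-3/8*64 - 153)**2 = (-24 - 153)**2 = (-177)**2 = 31329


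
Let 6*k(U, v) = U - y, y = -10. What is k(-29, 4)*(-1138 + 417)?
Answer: 13699/6 ≈ 2283.2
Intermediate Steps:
k(U, v) = 5/3 + U/6 (k(U, v) = (U - 1*(-10))/6 = (U + 10)/6 = (10 + U)/6 = 5/3 + U/6)
k(-29, 4)*(-1138 + 417) = (5/3 + (⅙)*(-29))*(-1138 + 417) = (5/3 - 29/6)*(-721) = -19/6*(-721) = 13699/6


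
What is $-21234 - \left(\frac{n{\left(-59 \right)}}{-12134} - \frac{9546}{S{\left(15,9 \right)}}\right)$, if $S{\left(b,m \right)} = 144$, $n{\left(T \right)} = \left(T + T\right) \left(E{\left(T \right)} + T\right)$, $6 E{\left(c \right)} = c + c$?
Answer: $- \frac{1027358761}{48536} \approx -21167.0$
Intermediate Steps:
$E{\left(c \right)} = \frac{c}{3}$ ($E{\left(c \right)} = \frac{c + c}{6} = \frac{2 c}{6} = \frac{c}{3}$)
$n{\left(T \right)} = \frac{8 T^{2}}{3}$ ($n{\left(T \right)} = \left(T + T\right) \left(\frac{T}{3} + T\right) = 2 T \frac{4 T}{3} = \frac{8 T^{2}}{3}$)
$-21234 - \left(\frac{n{\left(-59 \right)}}{-12134} - \frac{9546}{S{\left(15,9 \right)}}\right) = -21234 - \left(\frac{\frac{8}{3} \left(-59\right)^{2}}{-12134} - \frac{9546}{144}\right) = -21234 - \left(\frac{8}{3} \cdot 3481 \left(- \frac{1}{12134}\right) - \frac{1591}{24}\right) = -21234 - \left(\frac{27848}{3} \left(- \frac{1}{12134}\right) - \frac{1591}{24}\right) = -21234 - \left(- \frac{13924}{18201} - \frac{1591}{24}\right) = -21234 - - \frac{3254663}{48536} = -21234 + \frac{3254663}{48536} = - \frac{1027358761}{48536}$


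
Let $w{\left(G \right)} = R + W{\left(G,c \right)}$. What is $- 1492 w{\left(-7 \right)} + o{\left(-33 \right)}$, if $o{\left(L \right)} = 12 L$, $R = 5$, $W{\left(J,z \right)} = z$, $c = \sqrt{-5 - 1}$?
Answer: $-7856 - 1492 i \sqrt{6} \approx -7856.0 - 3654.6 i$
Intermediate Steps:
$c = i \sqrt{6}$ ($c = \sqrt{-6} = i \sqrt{6} \approx 2.4495 i$)
$w{\left(G \right)} = 5 + i \sqrt{6}$
$- 1492 w{\left(-7 \right)} + o{\left(-33 \right)} = - 1492 \left(5 + i \sqrt{6}\right) + 12 \left(-33\right) = \left(-7460 - 1492 i \sqrt{6}\right) - 396 = -7856 - 1492 i \sqrt{6}$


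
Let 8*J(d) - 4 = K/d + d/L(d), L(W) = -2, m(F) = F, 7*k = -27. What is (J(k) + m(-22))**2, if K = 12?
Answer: 476156041/1016064 ≈ 468.63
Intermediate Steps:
k = -27/7 (k = (1/7)*(-27) = -27/7 ≈ -3.8571)
J(d) = 1/2 - d/16 + 3/(2*d) (J(d) = 1/2 + (12/d + d/(-2))/8 = 1/2 + (12/d + d*(-1/2))/8 = 1/2 + (12/d - d/2)/8 = 1/2 + (-d/16 + 3/(2*d)) = 1/2 - d/16 + 3/(2*d))
(J(k) + m(-22))**2 = ((24 - 27*(8 - 1*(-27/7))/7)/(16*(-27/7)) - 22)**2 = ((1/16)*(-7/27)*(24 - 27*(8 + 27/7)/7) - 22)**2 = ((1/16)*(-7/27)*(24 - 27/7*83/7) - 22)**2 = ((1/16)*(-7/27)*(24 - 2241/49) - 22)**2 = ((1/16)*(-7/27)*(-1065/49) - 22)**2 = (355/1008 - 22)**2 = (-21821/1008)**2 = 476156041/1016064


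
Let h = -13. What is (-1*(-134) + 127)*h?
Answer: -3393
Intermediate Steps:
(-1*(-134) + 127)*h = (-1*(-134) + 127)*(-13) = (134 + 127)*(-13) = 261*(-13) = -3393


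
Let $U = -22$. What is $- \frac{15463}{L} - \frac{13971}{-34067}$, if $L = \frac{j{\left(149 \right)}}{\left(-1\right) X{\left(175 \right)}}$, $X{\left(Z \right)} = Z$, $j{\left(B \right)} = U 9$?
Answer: $- \frac{761846177}{55746} \approx -13666.0$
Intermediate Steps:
$j{\left(B \right)} = -198$ ($j{\left(B \right)} = \left(-22\right) 9 = -198$)
$L = \frac{198}{175}$ ($L = - \frac{198}{\left(-1\right) 175} = - \frac{198}{-175} = \left(-198\right) \left(- \frac{1}{175}\right) = \frac{198}{175} \approx 1.1314$)
$- \frac{15463}{L} - \frac{13971}{-34067} = - \frac{15463}{\frac{198}{175}} - \frac{13971}{-34067} = \left(-15463\right) \frac{175}{198} - - \frac{13971}{34067} = - \frac{2706025}{198} + \frac{13971}{34067} = - \frac{761846177}{55746}$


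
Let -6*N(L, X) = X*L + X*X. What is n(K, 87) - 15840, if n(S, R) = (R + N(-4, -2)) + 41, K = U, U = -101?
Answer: -15714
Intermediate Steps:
K = -101
N(L, X) = -X**2/6 - L*X/6 (N(L, X) = -(X*L + X*X)/6 = -(L*X + X**2)/6 = -(X**2 + L*X)/6 = -X**2/6 - L*X/6)
n(S, R) = 39 + R (n(S, R) = (R - 1/6*(-2)*(-4 - 2)) + 41 = (R - 1/6*(-2)*(-6)) + 41 = (R - 2) + 41 = (-2 + R) + 41 = 39 + R)
n(K, 87) - 15840 = (39 + 87) - 15840 = 126 - 15840 = -15714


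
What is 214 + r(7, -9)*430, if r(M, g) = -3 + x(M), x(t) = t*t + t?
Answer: 23004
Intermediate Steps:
x(t) = t + t² (x(t) = t² + t = t + t²)
r(M, g) = -3 + M*(1 + M)
214 + r(7, -9)*430 = 214 + (-3 + 7*(1 + 7))*430 = 214 + (-3 + 7*8)*430 = 214 + (-3 + 56)*430 = 214 + 53*430 = 214 + 22790 = 23004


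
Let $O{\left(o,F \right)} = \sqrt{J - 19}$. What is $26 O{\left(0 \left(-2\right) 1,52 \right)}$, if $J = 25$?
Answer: $26 \sqrt{6} \approx 63.687$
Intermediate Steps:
$O{\left(o,F \right)} = \sqrt{6}$ ($O{\left(o,F \right)} = \sqrt{25 - 19} = \sqrt{6}$)
$26 O{\left(0 \left(-2\right) 1,52 \right)} = 26 \sqrt{6}$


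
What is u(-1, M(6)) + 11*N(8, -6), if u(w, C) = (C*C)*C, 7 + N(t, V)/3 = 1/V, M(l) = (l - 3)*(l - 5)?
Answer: -419/2 ≈ -209.50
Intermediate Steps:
M(l) = (-5 + l)*(-3 + l) (M(l) = (-3 + l)*(-5 + l) = (-5 + l)*(-3 + l))
N(t, V) = -21 + 3/V
u(w, C) = C**3 (u(w, C) = C**2*C = C**3)
u(-1, M(6)) + 11*N(8, -6) = (15 + 6**2 - 8*6)**3 + 11*(-21 + 3/(-6)) = (15 + 36 - 48)**3 + 11*(-21 + 3*(-1/6)) = 3**3 + 11*(-21 - 1/2) = 27 + 11*(-43/2) = 27 - 473/2 = -419/2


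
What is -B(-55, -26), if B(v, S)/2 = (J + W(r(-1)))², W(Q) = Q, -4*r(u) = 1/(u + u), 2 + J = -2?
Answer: -961/32 ≈ -30.031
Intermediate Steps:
J = -4 (J = -2 - 2 = -4)
r(u) = -1/(8*u) (r(u) = -1/(4*(u + u)) = -1/(2*u)/4 = -1/(8*u))
B(v, S) = 961/32 (B(v, S) = 2*(-4 - ⅛/(-1))² = 2*(-4 - ⅛*(-1))² = 2*(-4 + ⅛)² = 2*(-31/8)² = 2*(961/64) = 961/32)
-B(-55, -26) = -1*961/32 = -961/32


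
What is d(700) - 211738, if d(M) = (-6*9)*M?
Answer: -249538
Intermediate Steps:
d(M) = -54*M
d(700) - 211738 = -54*700 - 211738 = -37800 - 211738 = -249538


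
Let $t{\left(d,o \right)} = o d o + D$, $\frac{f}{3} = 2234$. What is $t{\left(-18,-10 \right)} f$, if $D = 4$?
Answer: $-12036792$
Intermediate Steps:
$f = 6702$ ($f = 3 \cdot 2234 = 6702$)
$t{\left(d,o \right)} = 4 + d o^{2}$ ($t{\left(d,o \right)} = o d o + 4 = d o o + 4 = d o^{2} + 4 = 4 + d o^{2}$)
$t{\left(-18,-10 \right)} f = \left(4 - 18 \left(-10\right)^{2}\right) 6702 = \left(4 - 1800\right) 6702 = \left(-1796\right) 6702 = -12036792$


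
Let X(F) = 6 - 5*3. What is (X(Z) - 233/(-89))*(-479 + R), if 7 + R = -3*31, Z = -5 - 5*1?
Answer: 328872/89 ≈ 3695.2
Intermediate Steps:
Z = -10 (Z = -5 - 5 = -10)
X(F) = -9 (X(F) = 6 - 15 = -9)
R = -100 (R = -7 - 3*31 = -7 - 93 = -100)
(X(Z) - 233/(-89))*(-479 + R) = (-9 - 233/(-89))*(-479 - 100) = (-9 - 233*(-1/89))*(-579) = (-9 + 233/89)*(-579) = -568/89*(-579) = 328872/89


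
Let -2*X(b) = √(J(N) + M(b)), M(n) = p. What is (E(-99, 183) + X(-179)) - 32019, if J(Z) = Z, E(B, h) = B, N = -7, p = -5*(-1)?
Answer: -32118 - I*√2/2 ≈ -32118.0 - 0.70711*I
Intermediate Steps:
p = 5
M(n) = 5
X(b) = -I*√2/2 (X(b) = -√(-7 + 5)/2 = -I*√2/2)
(E(-99, 183) + X(-179)) - 32019 = (-99 - I*√2/2) - 32019 = -32118 - I*√2/2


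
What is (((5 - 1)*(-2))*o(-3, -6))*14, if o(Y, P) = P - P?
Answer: 0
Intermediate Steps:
o(Y, P) = 0
(((5 - 1)*(-2))*o(-3, -6))*14 = (((5 - 1)*(-2))*0)*14 = ((4*(-2))*0)*14 = -8*0*14 = 0*14 = 0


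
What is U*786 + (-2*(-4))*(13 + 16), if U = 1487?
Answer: 1169014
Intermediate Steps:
U*786 + (-2*(-4))*(13 + 16) = 1487*786 + (-2*(-4))*(13 + 16) = 1168782 + 8*29 = 1168782 + 232 = 1169014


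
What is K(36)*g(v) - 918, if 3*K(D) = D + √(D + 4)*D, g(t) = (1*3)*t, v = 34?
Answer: 306 + 2448*√10 ≈ 8047.3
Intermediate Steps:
g(t) = 3*t
K(D) = D/3 + D*√(4 + D)/3 (K(D) = (D + √(D + 4)*D)/3 = (D + √(4 + D)*D)/3 = (D + D*√(4 + D))/3 = D/3 + D*√(4 + D)/3)
K(36)*g(v) - 918 = ((⅓)*36*(1 + √(4 + 36)))*(3*34) - 918 = ((⅓)*36*(1 + √40))*102 - 918 = ((⅓)*36*(1 + 2*√10))*102 - 918 = (12 + 24*√10)*102 - 918 = (1224 + 2448*√10) - 918 = 306 + 2448*√10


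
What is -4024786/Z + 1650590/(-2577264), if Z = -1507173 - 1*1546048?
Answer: 2666660007557/3934478283672 ≈ 0.67777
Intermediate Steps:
Z = -3053221 (Z = -1507173 - 1546048 = -3053221)
-4024786/Z + 1650590/(-2577264) = -4024786/(-3053221) + 1650590/(-2577264) = -4024786*(-1/3053221) + 1650590*(-1/2577264) = 4024786/3053221 - 825295/1288632 = 2666660007557/3934478283672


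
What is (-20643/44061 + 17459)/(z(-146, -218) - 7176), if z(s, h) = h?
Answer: -128206726/54297839 ≈ -2.3612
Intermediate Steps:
(-20643/44061 + 17459)/(z(-146, -218) - 7176) = (-20643/44061 + 17459)/(-218 - 7176) = (-20643*1/44061 + 17459)/(-7394) = (-6881/14687 + 17459)*(-1/7394) = (256413452/14687)*(-1/7394) = -128206726/54297839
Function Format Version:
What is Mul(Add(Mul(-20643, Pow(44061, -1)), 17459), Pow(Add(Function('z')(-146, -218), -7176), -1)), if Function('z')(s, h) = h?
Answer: Rational(-128206726, 54297839) ≈ -2.3612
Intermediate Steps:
Mul(Add(Mul(-20643, Pow(44061, -1)), 17459), Pow(Add(Function('z')(-146, -218), -7176), -1)) = Mul(Add(Mul(-20643, Pow(44061, -1)), 17459), Pow(Add(-218, -7176), -1)) = Mul(Add(Mul(-20643, Rational(1, 44061)), 17459), Pow(-7394, -1)) = Mul(Add(Rational(-6881, 14687), 17459), Rational(-1, 7394)) = Mul(Rational(256413452, 14687), Rational(-1, 7394)) = Rational(-128206726, 54297839)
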